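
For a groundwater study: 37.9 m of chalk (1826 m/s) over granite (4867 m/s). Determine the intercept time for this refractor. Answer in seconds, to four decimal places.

0.0385 s

θ_c = arcsin(V₁/V₂) = arcsin(1826/4867) = 22.04°; cos θ_c = 0.9270.
tᵢ = 2h·cos θ_c / V₁ = 2·37.9·0.9270 / 1826 = 0.03848 s.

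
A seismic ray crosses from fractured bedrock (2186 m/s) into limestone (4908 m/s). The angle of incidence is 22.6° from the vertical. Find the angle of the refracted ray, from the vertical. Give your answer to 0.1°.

Snell's law: sin θ₂ = (V₂/V₁)·sin θ₁ = (4908/2186)·sin 22.6° = 0.8628.
θ₂ = sin⁻¹(0.8628) = 59.63° (from vertical).

59.6°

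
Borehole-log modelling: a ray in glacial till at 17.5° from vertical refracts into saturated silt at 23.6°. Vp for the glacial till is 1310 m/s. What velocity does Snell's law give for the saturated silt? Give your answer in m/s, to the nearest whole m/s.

sin 17.5° = 0.3007; sin 23.6° = 0.4003.
V₂ = V₁·(sin θ₂/sin θ₁) = 1310·(0.4003/0.3007) = 1744.09 m/s.

1744 m/s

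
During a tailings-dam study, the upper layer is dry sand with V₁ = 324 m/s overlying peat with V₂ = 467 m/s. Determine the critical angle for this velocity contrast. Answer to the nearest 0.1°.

Critical incidence: sin θ_c = V₁/V₂ = 324/467 = 0.6938.
θ_c = arcsin 0.6938 = 43.93°.

43.9°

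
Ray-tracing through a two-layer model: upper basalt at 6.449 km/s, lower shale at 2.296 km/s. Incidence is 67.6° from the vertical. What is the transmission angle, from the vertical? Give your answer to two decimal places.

sin θ₁/V₁ = sin θ₂/V₂ ⇒ sin θ₂ = 2.296·sin 67.6°/6.449 = 2.296·0.9245/6.449 = 0.3292.
θ₂ = sin⁻¹(0.3292) = 19.22° (from vertical).

19.22°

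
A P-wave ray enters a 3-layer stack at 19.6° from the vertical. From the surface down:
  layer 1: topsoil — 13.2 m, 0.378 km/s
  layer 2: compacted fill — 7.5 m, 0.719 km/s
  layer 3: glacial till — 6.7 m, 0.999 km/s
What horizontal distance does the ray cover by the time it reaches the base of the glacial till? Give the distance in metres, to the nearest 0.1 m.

p = sin θ₁/V₁ = sin 19.6°/0.378 = 8.8744e-01 s/km is conserved through the stack.
Layer 1: θ = 19.60°; offset = 13.2·tan 19.60° = 4.700 m.
Layer 2: sin θ = p·0.719 = 0.6381 → θ = 39.65°; offset = 7.5·tan 39.65° = 6.215 m.
Layer 3: sin θ = p·0.999 = 0.8866 → θ = 62.44°; offset = 6.7·tan 62.44° = 12.839 m.
Summing the layer offsets gives 23.755 m.

23.8 m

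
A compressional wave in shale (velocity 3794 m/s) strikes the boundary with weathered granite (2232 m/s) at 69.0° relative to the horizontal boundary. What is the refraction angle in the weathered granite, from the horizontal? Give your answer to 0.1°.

77.8°

Angle from the normal: 90° − 69.0° = 21.0°.
Snell's law: sin θ₂ = (V₂/V₁)·sin θ₁ = (2232/3794)·sin 21.0° = 0.2108.
θ₂ = sin⁻¹(0.2108) = 12.17° (from vertical).
From the interface: 90° − 12.17° = 77.83°.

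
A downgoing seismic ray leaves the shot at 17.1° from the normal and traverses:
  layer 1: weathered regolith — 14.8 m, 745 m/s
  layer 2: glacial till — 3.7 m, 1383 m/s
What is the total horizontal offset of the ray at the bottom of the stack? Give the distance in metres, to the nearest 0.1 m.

p = sin θ₁/V₁ = sin 17.1°/745 = 3.9469e-04 s/m is conserved through the stack.
Layer 1: θ = 17.10°; offset = 14.8·tan 17.10° = 4.553 m.
Layer 2: sin θ = p·1383 = 0.5458 → θ = 33.08°; offset = 3.7·tan 33.08° = 2.410 m.
Σ offsets = 6.963 m.

7.0 m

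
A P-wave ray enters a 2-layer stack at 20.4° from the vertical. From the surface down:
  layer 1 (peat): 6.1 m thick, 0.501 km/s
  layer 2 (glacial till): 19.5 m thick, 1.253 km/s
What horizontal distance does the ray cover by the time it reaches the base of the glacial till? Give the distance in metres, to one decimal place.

Apply Snell's law at each interface; in layer i the horizontal offset is hᵢ·tan θᵢ.
Layer 1: θ = 20.40°; offset = 6.1·tan 20.40° = 2.269 m.
Layer 2: sin θ = 1.253·sin 20.4°/0.501 = 0.8718, θ = 60.67°; offset = 19.5·tan 60.67° = 34.700 m.
Total horizontal offset = 36.969 m.

37.0 m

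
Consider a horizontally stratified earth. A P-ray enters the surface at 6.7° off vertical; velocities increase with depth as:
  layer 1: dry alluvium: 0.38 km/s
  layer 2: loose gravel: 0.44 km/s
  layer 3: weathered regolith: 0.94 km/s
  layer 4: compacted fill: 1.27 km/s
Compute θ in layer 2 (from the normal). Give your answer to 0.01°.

7.76°

Ray parameter p = sin 6.7° / 0.38 = 3.0703e-01 s/km.
sin θ_2 = p·V_2 = 3.0703e-01 × 0.44 = 0.1351.
θ_2 = 7.76° from the vertical.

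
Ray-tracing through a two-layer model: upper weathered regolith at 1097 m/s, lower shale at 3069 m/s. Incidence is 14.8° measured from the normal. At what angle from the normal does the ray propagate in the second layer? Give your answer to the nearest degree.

46°

Snell's law: sin θ₂ = (V₂/V₁)·sin θ₁ = (3069/1097)·sin 14.8° = 0.7146.
θ₂ = sin⁻¹(0.7146) = 45.61° (from vertical).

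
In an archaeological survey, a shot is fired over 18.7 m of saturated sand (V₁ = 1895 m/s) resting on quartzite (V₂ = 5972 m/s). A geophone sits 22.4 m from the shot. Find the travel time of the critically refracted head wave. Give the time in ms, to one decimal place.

θ_c = arcsin(V₁/V₂) = arcsin(1895/5972) = 18.50°, cos θ_c = 0.9483.
Intercept time tᵢ = 2h cos θ_c / V₁ = 2·18.7·0.9483/1895 = 0.01872 s.
t = x/V₂ + tᵢ = 22.4/5972 + 0.01872 = 0.02247 s.

22.5 ms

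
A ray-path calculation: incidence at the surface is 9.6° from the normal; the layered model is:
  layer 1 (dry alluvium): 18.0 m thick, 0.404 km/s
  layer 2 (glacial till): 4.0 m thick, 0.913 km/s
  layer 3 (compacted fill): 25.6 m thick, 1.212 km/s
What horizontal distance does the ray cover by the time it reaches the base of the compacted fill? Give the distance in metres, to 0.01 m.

Apply Snell's law at each interface; in layer i the horizontal offset is hᵢ·tan θᵢ.
Layer 1: θ = 9.60°; offset = 18.0·tan 9.60° = 3.0445 m.
Layer 2: sin θ = 0.913·sin 9.6°/0.404 = 0.3769, θ = 22.14°; offset = 4.0·tan 22.14° = 1.6275 m.
Layer 3: sin θ = 1.212·sin 9.6°/0.404 = 0.5003, θ = 30.02°; offset = 25.6·tan 30.02° = 14.7922 m.
Total horizontal offset = 19.4642 m.

19.46 m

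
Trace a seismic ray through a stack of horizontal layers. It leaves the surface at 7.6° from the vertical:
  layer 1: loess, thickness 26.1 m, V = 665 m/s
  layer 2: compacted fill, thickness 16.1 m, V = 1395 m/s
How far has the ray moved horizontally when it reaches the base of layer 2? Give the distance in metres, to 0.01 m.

Apply Snell's law at each interface; in layer i the horizontal offset is hᵢ·tan θᵢ.
Layer 1: θ = 7.60°; offset = 26.1·tan 7.60° = 3.4825 m.
Layer 2: sin θ = 1395·sin 7.6°/665 = 0.2774, θ = 16.11°; offset = 16.1·tan 16.11° = 4.6493 m.
Summing the layer offsets gives 8.1318 m.

8.13 m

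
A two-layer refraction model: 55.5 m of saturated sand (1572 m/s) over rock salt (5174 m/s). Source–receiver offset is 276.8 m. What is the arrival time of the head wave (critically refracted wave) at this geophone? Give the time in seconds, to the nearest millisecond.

t = x/V₂ + 2h·√(V₂²−V₁²)/(V₁V₂).
√(V₂²−V₁²) = √(5174²−1572²) = 4929.4 m/s; delay term = 2·55.5·4929.4/(1572·5174) = 0.06727 s.
t = 276.8/5174 + 0.06727 = 0.12077 s.

0.121 s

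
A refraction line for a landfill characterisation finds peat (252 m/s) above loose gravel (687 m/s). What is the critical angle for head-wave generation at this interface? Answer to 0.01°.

At critical incidence the refracted ray runs along the interface (θ₂ = 90°), so sin θ_c = V₁/V₂.
θ_c = arcsin(252/687) = arcsin 0.3668 = 21.52°.

21.52°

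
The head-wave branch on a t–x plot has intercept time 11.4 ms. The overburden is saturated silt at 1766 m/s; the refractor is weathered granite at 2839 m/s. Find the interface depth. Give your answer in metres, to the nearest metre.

θ_c = arcsin(1766/2839) = 38.47°; cos θ_c = 0.7830.
tᵢ = 2h cos θ_c/V₁ ⇒ h = tᵢ·V₁/(2 cos θ_c) = 0.0114·1766/(2·0.7830) = 12.86 m.

13 m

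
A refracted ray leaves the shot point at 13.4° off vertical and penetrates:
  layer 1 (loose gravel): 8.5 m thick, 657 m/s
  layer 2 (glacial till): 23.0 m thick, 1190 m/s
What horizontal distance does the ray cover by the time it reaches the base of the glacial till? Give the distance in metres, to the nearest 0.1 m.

12.7 m

Apply Snell's law at each interface; in layer i the horizontal offset is hᵢ·tan θᵢ.
Layer 1: θ = 13.40°; offset = 8.5·tan 13.40° = 2.025 m.
Layer 2: sin θ = 1190·sin 13.4°/657 = 0.4198, θ = 24.82°; offset = 23.0·tan 24.82° = 10.637 m.
Total horizontal offset = 12.662 m.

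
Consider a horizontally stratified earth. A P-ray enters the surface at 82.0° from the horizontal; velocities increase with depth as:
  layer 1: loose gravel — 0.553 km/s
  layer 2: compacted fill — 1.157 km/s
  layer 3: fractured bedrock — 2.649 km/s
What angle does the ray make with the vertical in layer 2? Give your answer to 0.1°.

From the normal: θ₁ = 90° − 82.0° = 8.0°.
Ray parameter p = sin 8.0° / 0.553 = 2.5167e-01 s/km.
sin θ_2 = p·V_2 = 2.5167e-01 × 1.157 = 0.2912.
θ_2 = arcsin 0.2912 = 16.93°.

16.9°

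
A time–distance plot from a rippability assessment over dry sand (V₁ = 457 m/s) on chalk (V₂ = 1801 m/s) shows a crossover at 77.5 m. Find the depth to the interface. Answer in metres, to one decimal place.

29.9 m

h = (x_cross/2)·√((V₂−V₁)/(V₂+V₁)).
(V₂−V₁)/(V₂+V₁) = (1801−457)/(1801+457) = 0.5952; √ = 0.7715.
h = (77.5/2)·0.7715 = 29.90 m.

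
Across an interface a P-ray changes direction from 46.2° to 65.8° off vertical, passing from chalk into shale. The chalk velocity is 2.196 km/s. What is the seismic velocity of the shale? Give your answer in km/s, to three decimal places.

sin 46.2° = 0.7218; sin 65.8° = 0.9121.
V₂ = V₁·(sin θ₂/sin θ₁) = 2.196·(0.9121/0.7218) = 2.775 km/s.

2.775 km/s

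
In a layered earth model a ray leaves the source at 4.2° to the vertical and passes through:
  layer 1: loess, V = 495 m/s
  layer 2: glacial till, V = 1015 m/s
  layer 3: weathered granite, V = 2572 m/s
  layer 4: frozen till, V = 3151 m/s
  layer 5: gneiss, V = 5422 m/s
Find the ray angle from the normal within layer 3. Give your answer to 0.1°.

Ray parameter p = sin 4.2° / 495 = 1.4796e-04 s/m.
sin θ_3 = p·V_3 = 1.4796e-04 × 2572 = 0.3805.
θ_3 = arcsin 0.3805 = 22.37°.

22.4°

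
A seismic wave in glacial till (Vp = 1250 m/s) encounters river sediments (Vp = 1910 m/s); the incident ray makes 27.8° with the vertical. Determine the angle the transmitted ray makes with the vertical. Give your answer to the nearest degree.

45°

sin θ₁/V₁ = sin θ₂/V₂ ⇒ sin θ₂ = 1910·sin 27.8°/1250 = 1910·0.4664/1250 = 0.7126.
θ₂ = sin⁻¹(0.7126) = 45.45° (from vertical).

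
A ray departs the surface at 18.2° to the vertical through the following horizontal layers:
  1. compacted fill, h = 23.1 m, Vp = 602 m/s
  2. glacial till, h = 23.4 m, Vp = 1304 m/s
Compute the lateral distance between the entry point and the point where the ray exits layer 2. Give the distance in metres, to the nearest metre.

p = sin θ₁/V₁ = sin 18.2°/602 = 5.1883e-04 s/m is conserved through the stack.
Layer 1: θ = 18.20°; offset = 23.1·tan 18.20° = 7.595 m.
Layer 2: sin θ = p·1304 = 0.6766 → θ = 42.57°; offset = 23.4·tan 42.57° = 21.498 m.
Σ offsets = 29.093 m.

29 m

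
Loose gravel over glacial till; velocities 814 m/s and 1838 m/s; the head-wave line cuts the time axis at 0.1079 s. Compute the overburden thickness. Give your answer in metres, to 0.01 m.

θ_c = arcsin(814/1838) = 26.29°; cos θ_c = 0.8966.
tᵢ = 2h cos θ_c/V₁ ⇒ h = tᵢ·V₁/(2 cos θ_c) = 0.1079·814/(2·0.8966) = 48.98 m.

48.98 m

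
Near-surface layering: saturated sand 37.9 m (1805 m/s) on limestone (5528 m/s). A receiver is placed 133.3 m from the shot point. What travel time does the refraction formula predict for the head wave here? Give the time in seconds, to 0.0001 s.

0.0638 s

t = x/V₂ + 2h·√(V₂²−V₁²)/(V₁V₂).
√(V₂²−V₁²) = √(5528²−1805²) = 5225.0 m/s; delay term = 2·37.9·5225.0/(1805·5528) = 0.03969 s.
t = 133.3/5528 + 0.03969 = 0.06381 s.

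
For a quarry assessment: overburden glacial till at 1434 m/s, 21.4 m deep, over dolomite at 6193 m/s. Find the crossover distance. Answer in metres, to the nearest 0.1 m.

x_cross = 2h·√((V₂+V₁)/(V₂−V₁)).
(V₂+V₁)/(V₂−V₁) = (6193+1434)/(6193−1434) = 1.6026; √ = 1.2660.
x_cross = 2·21.4·1.2660 = 54.18 m.

54.2 m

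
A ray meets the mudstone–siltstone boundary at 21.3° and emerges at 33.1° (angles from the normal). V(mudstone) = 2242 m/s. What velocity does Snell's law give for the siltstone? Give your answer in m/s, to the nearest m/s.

3371 m/s

sin 21.3° = 0.3633; sin 33.1° = 0.5461.
V₂ = V₁·(sin θ₂/sin θ₁) = 2242·(0.5461/0.3633) = 3370.56 m/s.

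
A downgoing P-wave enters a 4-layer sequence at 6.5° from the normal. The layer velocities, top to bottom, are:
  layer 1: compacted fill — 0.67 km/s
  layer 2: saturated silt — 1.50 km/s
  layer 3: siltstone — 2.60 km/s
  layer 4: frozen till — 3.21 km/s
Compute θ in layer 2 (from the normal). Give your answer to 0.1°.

14.7°

Ray parameter p = sin 6.5° / 0.67 = 1.6896e-01 s/km.
sin θ_2 = p·V_2 = 1.6896e-01 × 1.50 = 0.2534.
θ_2 = arcsin 0.2534 = 14.68°.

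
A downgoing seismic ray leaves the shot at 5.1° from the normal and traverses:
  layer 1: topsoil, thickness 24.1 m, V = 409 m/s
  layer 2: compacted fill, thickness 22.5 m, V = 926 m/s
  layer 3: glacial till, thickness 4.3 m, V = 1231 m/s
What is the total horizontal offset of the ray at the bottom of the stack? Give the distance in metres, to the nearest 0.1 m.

Apply Snell's law at each interface; in layer i the horizontal offset is hᵢ·tan θᵢ.
Layer 1: θ = 5.10°; offset = 24.1·tan 5.10° = 2.151 m.
Layer 2: sin θ = 926·sin 5.1°/409 = 0.2013, θ = 11.61°; offset = 22.5·tan 11.61° = 4.623 m.
Layer 3: sin θ = 1231·sin 5.1°/409 = 0.2676, θ = 15.52°; offset = 4.3·tan 15.52° = 1.194 m.
Σ offsets = 7.968 m.

8.0 m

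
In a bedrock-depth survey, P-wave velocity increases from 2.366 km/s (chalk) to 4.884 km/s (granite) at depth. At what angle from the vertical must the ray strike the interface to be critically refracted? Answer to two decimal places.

At critical incidence the refracted ray runs along the interface (θ₂ = 90°), so sin θ_c = V₁/V₂.
θ_c = arcsin(2.366/4.884) = arcsin 0.4844 = 28.98°.

28.98°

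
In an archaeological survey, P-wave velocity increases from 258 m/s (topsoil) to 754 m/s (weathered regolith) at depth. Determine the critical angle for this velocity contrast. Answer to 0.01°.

20.01°

Critical incidence: sin θ_c = V₁/V₂ = 258/754 = 0.3422.
θ_c = arcsin 0.3422 = 20.01°.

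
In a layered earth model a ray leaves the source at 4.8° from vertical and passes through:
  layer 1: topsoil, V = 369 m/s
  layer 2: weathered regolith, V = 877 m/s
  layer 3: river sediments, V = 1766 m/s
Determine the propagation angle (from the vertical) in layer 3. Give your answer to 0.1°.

23.6°

Ray parameter p = sin 4.8° / 369 = 2.2677e-04 s/m.
sin θ_3 = p·V_3 = 2.2677e-04 × 1766 = 0.4005.
θ_3 = arcsin 0.4005 = 23.61°.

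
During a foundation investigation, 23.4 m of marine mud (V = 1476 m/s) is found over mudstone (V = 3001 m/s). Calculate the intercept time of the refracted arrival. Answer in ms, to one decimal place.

27.6 ms

θ_c = arcsin(V₁/V₂) = arcsin(1476/3001) = 29.46°; cos θ_c = 0.8707.
tᵢ = 2h·cos θ_c / V₁ = 2·23.4·0.8707 / 1476 = 0.02761 s.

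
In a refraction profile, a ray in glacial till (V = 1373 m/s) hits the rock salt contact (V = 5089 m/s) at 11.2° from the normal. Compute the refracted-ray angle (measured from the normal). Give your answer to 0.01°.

sin θ₁/V₁ = sin θ₂/V₂ ⇒ sin θ₂ = 5089·sin 11.2°/1373 = 5089·0.1942/1373 = 0.7199.
θ₂ = arcsin 0.7199 = 46.05° from the normal.

46.05°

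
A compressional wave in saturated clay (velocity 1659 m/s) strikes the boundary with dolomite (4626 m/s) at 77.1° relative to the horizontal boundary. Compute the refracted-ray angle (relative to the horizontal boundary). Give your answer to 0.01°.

Angle from the normal: 90° − 77.1° = 12.9°.
Snell's law: sin θ₂ = (V₂/V₁)·sin θ₁ = (4626/1659)·sin 12.9° = 0.6225.
θ₂ = sin⁻¹(0.6225) = 38.50° (from vertical).
From the interface: 90° − 38.50° = 51.50°.

51.50°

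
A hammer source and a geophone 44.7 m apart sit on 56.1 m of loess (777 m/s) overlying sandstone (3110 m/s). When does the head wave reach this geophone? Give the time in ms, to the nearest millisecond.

t = x/V₂ + 2h·√(V₂²−V₁²)/(V₁V₂).
√(V₂²−V₁²) = √(3110²−777²) = 3011.4 m/s; delay term = 2·56.1·3011.4/(777·3110) = 0.13982 s.
t = 44.7/3110 + 0.13982 = 0.15420 s.

154 ms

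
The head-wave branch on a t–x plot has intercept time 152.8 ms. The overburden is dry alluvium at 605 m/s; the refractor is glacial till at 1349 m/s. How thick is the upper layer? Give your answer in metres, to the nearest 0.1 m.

51.7 m

h = tᵢ·V₁·V₂ / (2·√(V₂²−V₁²)).
√(V₂²−V₁²) = √(1349² − 605²) = 1205.7 m/s.
h = 0.1528 s × 605 × 1349 / (2 × 1205.7) = 51.71 m.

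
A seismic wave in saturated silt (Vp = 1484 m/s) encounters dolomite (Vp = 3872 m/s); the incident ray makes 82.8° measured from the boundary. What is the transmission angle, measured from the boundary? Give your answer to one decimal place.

Angle from the normal: 90° − 82.8° = 7.2°.
sin θ₁/V₁ = sin θ₂/V₂ ⇒ sin θ₂ = 3872·sin 7.2°/1484 = 3872·0.1253/1484 = 0.3270.
θ₂ = sin⁻¹(0.3270) = 19.09° (from vertical).
From the interface: 90° − 19.09° = 70.91°.

70.9°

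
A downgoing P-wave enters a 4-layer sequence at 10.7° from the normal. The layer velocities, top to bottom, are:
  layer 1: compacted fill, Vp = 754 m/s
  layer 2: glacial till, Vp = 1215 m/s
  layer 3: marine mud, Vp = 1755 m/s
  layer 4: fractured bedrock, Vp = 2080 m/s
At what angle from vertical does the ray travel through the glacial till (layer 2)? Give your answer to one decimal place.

17.4°

Ray parameter p = sin 10.7° / 754 = 2.4624e-04 s/m.
sin θ_2 = p·V_2 = 2.4624e-04 × 1215 = 0.2992.
θ_2 = arcsin 0.2992 = 17.41°.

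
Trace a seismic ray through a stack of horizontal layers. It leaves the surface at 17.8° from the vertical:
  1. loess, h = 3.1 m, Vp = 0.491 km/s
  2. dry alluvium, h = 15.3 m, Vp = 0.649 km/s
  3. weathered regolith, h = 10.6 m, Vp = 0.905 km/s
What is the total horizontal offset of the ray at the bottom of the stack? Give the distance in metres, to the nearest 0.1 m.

15.0 m

Apply Snell's law at each interface; in layer i the horizontal offset is hᵢ·tan θᵢ.
Layer 1: θ = 17.80°; offset = 3.1·tan 17.80° = 0.995 m.
Layer 2: sin θ = 0.649·sin 17.8°/0.491 = 0.4041, θ = 23.83°; offset = 15.3·tan 23.83° = 6.759 m.
Layer 3: sin θ = 0.905·sin 17.8°/0.491 = 0.5635, θ = 34.29°; offset = 10.6·tan 34.29° = 7.229 m.
Σ offsets = 14.983 m.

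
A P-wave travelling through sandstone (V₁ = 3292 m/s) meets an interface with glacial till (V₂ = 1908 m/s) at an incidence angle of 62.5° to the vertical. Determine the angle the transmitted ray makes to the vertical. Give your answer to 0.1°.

30.9°

sin θ₁/V₁ = sin θ₂/V₂ ⇒ sin θ₂ = 1908·sin 62.5°/3292 = 1908·0.8870/3292 = 0.5141.
θ₂ = arcsin 0.5141 = 30.94° from the normal.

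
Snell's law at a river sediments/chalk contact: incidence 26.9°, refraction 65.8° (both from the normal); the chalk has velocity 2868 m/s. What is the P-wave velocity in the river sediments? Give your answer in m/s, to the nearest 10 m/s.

sin 26.9° = 0.4524; sin 65.8° = 0.9121.
V₁ = V₂·(sin θ₁/sin θ₂) = 2868·(0.4524/0.9121) = 1422.60 m/s.

1420 m/s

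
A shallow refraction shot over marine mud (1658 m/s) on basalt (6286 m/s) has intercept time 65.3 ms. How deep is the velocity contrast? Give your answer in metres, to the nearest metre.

56 m

h = tᵢ·V₁·V₂ / (2·√(V₂²−V₁²)).
√(V₂²−V₁²) = √(6286² − 1658²) = 6063.4 m/s.
h = 0.0653 s × 1658 × 6286 / (2 × 6063.4) = 56.12 m.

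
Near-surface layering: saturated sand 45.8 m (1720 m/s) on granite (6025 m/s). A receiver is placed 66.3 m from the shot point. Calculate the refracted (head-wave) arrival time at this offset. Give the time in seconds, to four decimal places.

t = x/V₂ + 2h·√(V₂²−V₁²)/(V₁V₂).
√(V₂²−V₁²) = √(6025²−1720²) = 5774.3 m/s; delay term = 2·45.8·5774.3/(1720·6025) = 0.05104 s.
t = 66.3/6025 + 0.05104 = 0.06204 s.

0.0620 s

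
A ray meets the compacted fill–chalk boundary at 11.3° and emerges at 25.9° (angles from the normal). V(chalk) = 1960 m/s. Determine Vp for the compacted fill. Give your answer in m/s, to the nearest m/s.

879 m/s

Snell's law: sin 11.3°/V₁ = sin 25.9°/V₂.
V₁ = V₂·sin 11.3°/sin 25.9° = 1960 × 0.4486 = 879.24 m/s.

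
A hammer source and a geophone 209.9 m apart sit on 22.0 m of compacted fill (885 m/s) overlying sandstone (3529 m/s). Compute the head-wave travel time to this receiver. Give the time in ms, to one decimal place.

t = x/V₂ + 2h·√(V₂²−V₁²)/(V₁V₂).
√(V₂²−V₁²) = √(3529²−885²) = 3416.2 m/s; delay term = 2·22.0·3416.2/(885·3529) = 0.04813 s.
t = 209.9/3529 + 0.04813 = 0.10761 s.

107.6 ms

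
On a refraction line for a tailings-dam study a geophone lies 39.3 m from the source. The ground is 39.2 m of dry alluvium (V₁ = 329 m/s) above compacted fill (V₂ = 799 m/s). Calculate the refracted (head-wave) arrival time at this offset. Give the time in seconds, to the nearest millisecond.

0.266 s

t = x/V₂ + 2h·√(V₂²−V₁²)/(V₁V₂).
√(V₂²−V₁²) = √(799²−329²) = 728.1 m/s; delay term = 2·39.2·728.1/(329·799) = 0.21716 s.
t = 39.3/799 + 0.21716 = 0.26634 s.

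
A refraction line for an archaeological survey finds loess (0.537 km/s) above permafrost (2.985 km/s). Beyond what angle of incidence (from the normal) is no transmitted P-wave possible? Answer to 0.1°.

10.4°

Critical incidence: sin θ_c = V₁/V₂ = 0.537/2.985 = 0.1799.
θ_c = arcsin 0.1799 = 10.36°.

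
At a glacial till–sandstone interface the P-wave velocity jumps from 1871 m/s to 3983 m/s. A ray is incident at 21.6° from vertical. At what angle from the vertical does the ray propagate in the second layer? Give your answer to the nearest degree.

Snell's law: sin θ₂ = (V₂/V₁)·sin θ₁ = (3983/1871)·sin 21.6° = 0.7837.
θ₂ = sin⁻¹(0.7837) = 51.60° (from vertical).

52°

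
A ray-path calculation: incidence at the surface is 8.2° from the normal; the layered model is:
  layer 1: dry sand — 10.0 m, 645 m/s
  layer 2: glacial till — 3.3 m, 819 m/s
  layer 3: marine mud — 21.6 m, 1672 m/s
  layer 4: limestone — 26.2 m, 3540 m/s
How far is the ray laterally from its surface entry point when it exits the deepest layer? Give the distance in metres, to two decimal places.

43.60 m

Ray parameter p = sin 8.2° / 645 m/s = 2.2113e-04 s/m.
Layer 1: θ = 8.20°; offset = 10.0·tan 8.20° = 1.4410 m.
Layer 2: sin θ = p·819 = 0.1811 → θ = 10.43°; offset = 3.3·tan 10.43° = 0.6077 m.
Layer 3: sin θ = p·1672 = 0.3697 → θ = 21.70°; offset = 21.6·tan 21.70° = 8.5952 m.
Layer 4: sin θ = p·3540 = 0.7828 → θ = 51.52°; offset = 26.2·tan 51.52° = 32.9588 m.
Total horizontal offset = 43.6028 m.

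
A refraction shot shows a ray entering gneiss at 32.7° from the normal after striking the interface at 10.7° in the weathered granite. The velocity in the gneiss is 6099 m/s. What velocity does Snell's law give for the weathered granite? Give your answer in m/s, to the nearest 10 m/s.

2100 m/s

sin 10.7° = 0.1857; sin 32.7° = 0.5402.
V₁ = V₂·(sin θ₁/sin θ₂) = 6099·(0.1857/0.5402) = 2096.07 m/s.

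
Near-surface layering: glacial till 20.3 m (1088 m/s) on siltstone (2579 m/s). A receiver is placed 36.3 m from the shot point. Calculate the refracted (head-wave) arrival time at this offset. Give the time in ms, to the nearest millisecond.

θ_c = arcsin(V₁/V₂) = arcsin(1088/2579) = 24.95°, cos θ_c = 0.9067.
Intercept time tᵢ = 2h cos θ_c / V₁ = 2·20.3·0.9067/1088 = 0.03383 s.
t = x/V₂ + tᵢ = 36.3/2579 + 0.03383 = 0.04791 s.

48 ms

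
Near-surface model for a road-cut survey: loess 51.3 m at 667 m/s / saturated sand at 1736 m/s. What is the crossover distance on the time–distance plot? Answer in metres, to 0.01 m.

153.83 m

x_cross = 2h·√((V₂+V₁)/(V₂−V₁)).
(V₂+V₁)/(V₂−V₁) = (1736+667)/(1736−667) = 2.2479; √ = 1.4993.
x_cross = 2·51.3·1.4993 = 153.83 m.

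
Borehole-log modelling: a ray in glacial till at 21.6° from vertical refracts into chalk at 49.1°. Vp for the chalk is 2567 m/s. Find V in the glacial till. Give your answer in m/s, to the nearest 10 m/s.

sin 21.6° = 0.3681; sin 49.1° = 0.7559.
V₁ = V₂·(sin θ₁/sin θ₂) = 2567·(0.3681/0.7559) = 1250.21 m/s.

1250 m/s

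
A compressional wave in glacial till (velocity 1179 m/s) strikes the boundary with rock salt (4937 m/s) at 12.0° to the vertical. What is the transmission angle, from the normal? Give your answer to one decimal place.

60.5°

Snell's law: sin θ₂ = (V₂/V₁)·sin θ₁ = (4937/1179)·sin 12.0° = 0.8706.
θ₂ = sin⁻¹(0.8706) = 60.53° (from vertical).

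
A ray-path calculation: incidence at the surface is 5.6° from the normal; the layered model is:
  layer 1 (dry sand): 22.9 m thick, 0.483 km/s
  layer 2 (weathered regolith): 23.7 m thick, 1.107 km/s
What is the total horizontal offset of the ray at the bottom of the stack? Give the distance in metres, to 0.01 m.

7.68 m

Apply Snell's law at each interface; in layer i the horizontal offset is hᵢ·tan θᵢ.
Layer 1: θ = 5.60°; offset = 22.9·tan 5.60° = 2.2454 m.
Layer 2: sin θ = 1.107·sin 5.6°/0.483 = 0.2237, θ = 12.92°; offset = 23.7·tan 12.92° = 5.4383 m.
Σ offsets = 7.6837 m.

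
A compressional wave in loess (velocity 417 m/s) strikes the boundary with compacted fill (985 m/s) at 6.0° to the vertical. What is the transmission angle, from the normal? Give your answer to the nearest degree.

Snell's law: sin θ₂ = (V₂/V₁)·sin θ₁ = (985/417)·sin 6.0° = 0.2469.
θ₂ = sin⁻¹(0.2469) = 14.29° (from vertical).

14°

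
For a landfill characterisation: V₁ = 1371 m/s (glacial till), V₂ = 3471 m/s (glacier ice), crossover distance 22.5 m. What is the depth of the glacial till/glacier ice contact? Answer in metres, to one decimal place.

7.4 m

h = (x_cross/2)·√((V₂−V₁)/(V₂+V₁)).
(V₂−V₁)/(V₂+V₁) = (3471−1371)/(3471+1371) = 0.4337; √ = 0.6586.
h = (22.5/2)·0.6586 = 7.41 m.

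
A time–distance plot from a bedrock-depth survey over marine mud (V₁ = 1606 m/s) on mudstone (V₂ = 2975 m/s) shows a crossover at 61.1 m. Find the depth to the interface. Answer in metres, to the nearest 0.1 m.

16.7 m

x_cross = 2h·√((V₂+V₁)/(V₂−V₁)) → h = x_cross / (2·√((V₂+V₁)/(V₂−V₁))).
√((V₂+V₁)/(V₂−V₁)) = √((2975+1606)/(2975−1606)) = 1.8293.
h = 61.1 / (2·1.8293) = 16.70 m.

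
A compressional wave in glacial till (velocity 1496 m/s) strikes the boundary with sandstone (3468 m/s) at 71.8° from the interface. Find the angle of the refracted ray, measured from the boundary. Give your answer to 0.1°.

43.6°

Angle from the normal: 90° − 71.8° = 18.2°.
sin θ₁/V₁ = sin θ₂/V₂ ⇒ sin θ₂ = 3468·sin 18.2°/1496 = 3468·0.3123/1496 = 0.7240.
θ₂ = arcsin 0.7240 = 46.39° from the normal.
From the interface: 90° − 46.39° = 43.61°.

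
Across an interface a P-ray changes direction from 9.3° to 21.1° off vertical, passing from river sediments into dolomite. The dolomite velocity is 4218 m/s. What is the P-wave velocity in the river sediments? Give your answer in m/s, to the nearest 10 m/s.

1890 m/s

Snell's law: sin 9.3°/V₁ = sin 21.1°/V₂.
V₁ = V₂·sin 9.3°/sin 21.1° = 4218 × 0.4489 = 1893.47 m/s.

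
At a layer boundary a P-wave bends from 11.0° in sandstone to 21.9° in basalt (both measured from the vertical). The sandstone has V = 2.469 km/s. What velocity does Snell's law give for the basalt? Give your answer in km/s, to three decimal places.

sin 11.0° = 0.1908; sin 21.9° = 0.3730.
V₂ = V₁·(sin θ₂/sin θ₁) = 2.469·(0.3730/0.1908) = 4.826 km/s.

4.826 km/s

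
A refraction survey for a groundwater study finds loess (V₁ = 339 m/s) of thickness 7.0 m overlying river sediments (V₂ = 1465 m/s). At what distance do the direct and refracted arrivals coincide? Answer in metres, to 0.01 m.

x_cross = 2h·√((V₂+V₁)/(V₂−V₁)).
(V₂+V₁)/(V₂−V₁) = (1465+339)/(1465−339) = 1.6021; √ = 1.2658.
x_cross = 2·7.0·1.2658 = 17.72 m.

17.72 m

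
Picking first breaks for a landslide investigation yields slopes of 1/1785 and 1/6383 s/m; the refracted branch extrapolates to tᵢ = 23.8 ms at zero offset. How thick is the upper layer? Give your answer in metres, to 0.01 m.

θ_c = arcsin(1785/6383) = 16.24°; cos θ_c = 0.9601.
tᵢ = 2h cos θ_c/V₁ ⇒ h = tᵢ·V₁/(2 cos θ_c) = 0.0238·1785/(2·0.9601) = 22.12 m.

22.12 m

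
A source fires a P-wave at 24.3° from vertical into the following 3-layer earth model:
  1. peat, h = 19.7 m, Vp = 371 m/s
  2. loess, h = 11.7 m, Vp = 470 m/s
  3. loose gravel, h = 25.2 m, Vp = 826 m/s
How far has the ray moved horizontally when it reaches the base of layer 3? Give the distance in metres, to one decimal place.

Apply Snell's law at each interface; in layer i the horizontal offset is hᵢ·tan θᵢ.
Layer 1: θ = 24.30°; offset = 19.7·tan 24.30° = 8.895 m.
Layer 2: sin θ = 470·sin 24.3°/371 = 0.5213, θ = 31.42°; offset = 11.7·tan 31.42° = 7.148 m.
Layer 3: sin θ = 826·sin 24.3°/371 = 0.9162, θ = 66.38°; offset = 25.2·tan 66.38° = 57.617 m.
Summing the layer offsets gives 73.660 m.

73.7 m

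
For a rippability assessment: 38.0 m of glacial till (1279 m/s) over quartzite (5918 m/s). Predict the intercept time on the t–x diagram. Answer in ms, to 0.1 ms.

58.0 ms

tᵢ = 2h·√(V₂²−V₁²)/(V₁V₂).
√(V₂²−V₁²) = √(5918²−1279²) = 5778.1 m/s.
tᵢ = 2·38.0·5778.1/(1279·5918) = 0.05802 s.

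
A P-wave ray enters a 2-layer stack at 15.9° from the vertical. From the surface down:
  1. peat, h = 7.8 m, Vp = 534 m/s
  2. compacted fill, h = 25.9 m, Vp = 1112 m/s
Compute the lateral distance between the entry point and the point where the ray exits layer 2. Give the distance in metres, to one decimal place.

Apply Snell's law at each interface; in layer i the horizontal offset is hᵢ·tan θᵢ.
Layer 1: θ = 15.90°; offset = 7.8·tan 15.90° = 2.222 m.
Layer 2: sin θ = 1112·sin 15.9°/534 = 0.5705, θ = 34.78°; offset = 25.9·tan 34.78° = 17.991 m.
Σ offsets = 20.212 m.

20.2 m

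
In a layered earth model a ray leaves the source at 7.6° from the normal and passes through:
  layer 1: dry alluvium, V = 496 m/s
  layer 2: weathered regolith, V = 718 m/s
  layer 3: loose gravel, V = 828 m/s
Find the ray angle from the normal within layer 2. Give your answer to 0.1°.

11.0°

Ray parameter p = sin 7.6° / 496 = 2.6665e-04 s/m.
sin θ_2 = p·V_2 = 2.6665e-04 × 718 = 0.1915.
θ_2 = 11.04° from the vertical.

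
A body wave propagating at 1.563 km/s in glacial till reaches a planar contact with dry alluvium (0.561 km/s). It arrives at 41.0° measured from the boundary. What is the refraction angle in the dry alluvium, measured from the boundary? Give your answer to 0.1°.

74.3°

Convert to the normal: θ₁ = 90° − 41.0° = 49.0°.
Snell's law: sin θ₂ = (V₂/V₁)·sin θ₁ = (0.561/1.563)·sin 49.0° = 0.2709.
θ₂ = arcsin 0.2709 = 15.72° from the normal.
From the interface: 90° − 15.72° = 74.28°.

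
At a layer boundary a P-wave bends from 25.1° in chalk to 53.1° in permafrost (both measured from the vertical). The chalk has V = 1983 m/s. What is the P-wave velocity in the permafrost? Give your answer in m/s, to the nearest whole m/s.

3738 m/s

Snell's law: sin 25.1°/V₁ = sin 53.1°/V₂.
V₂ = V₁·sin 53.1°/sin 25.1° = 1983 × 1.8852 = 3738.28 m/s.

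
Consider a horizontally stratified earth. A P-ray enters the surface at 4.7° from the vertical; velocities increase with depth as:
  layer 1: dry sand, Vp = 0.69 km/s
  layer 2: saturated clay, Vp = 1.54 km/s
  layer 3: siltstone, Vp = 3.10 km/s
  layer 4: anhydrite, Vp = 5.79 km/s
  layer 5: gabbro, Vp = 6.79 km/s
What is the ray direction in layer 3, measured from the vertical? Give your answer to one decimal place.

21.6°

Snell's law across each interface conserves sin θ / V, so sin θ_3 = V_3·sin θ₁/V₁.
sin θ_3 = 3.10 × sin 4.7° / 0.69 = 0.3681.
θ_3 = 21.60° from the vertical.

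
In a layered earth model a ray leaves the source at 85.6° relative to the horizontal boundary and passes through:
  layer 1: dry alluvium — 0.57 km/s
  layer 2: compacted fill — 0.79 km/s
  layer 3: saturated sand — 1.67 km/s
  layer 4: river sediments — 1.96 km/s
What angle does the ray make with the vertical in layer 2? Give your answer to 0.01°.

From the normal: θ₁ = 90° − 85.6° = 4.4°.
Ray parameter p = sin 4.4° / 0.57 = 1.3459e-01 s/km.
sin θ_2 = p·V_2 = 1.3459e-01 × 0.79 = 0.1063.
θ_2 = arcsin 0.1063 = 6.10°.

6.10°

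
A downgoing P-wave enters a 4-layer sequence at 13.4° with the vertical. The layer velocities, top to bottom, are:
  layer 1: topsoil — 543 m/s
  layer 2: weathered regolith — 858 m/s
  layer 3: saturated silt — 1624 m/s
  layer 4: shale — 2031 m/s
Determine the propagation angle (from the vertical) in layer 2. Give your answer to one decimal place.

21.5°

Snell's law across each interface conserves sin θ / V, so sin θ_2 = V_2·sin θ₁/V₁.
sin θ_2 = 858 × sin 13.4° / 543 = 0.3662.
θ_2 = arcsin 0.3662 = 21.48°.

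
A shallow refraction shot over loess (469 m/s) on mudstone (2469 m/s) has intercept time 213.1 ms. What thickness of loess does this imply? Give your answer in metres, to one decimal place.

h = tᵢ·V₁·V₂ / (2·√(V₂²−V₁²)).
√(V₂²−V₁²) = √(2469² − 469²) = 2424.0 m/s.
h = 0.2131 s × 469 × 2469 / (2 × 2424.0) = 50.90 m.

50.9 m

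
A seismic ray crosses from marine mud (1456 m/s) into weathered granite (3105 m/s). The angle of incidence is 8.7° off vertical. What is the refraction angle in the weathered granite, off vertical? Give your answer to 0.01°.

Snell's law: sin θ₂ = (V₂/V₁)·sin θ₁ = (3105/1456)·sin 8.7° = 0.3226.
θ₂ = arcsin 0.3226 = 18.82° from the normal.

18.82°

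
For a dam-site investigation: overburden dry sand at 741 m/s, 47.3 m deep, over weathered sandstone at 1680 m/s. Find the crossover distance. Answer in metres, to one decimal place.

θ_c = arcsin(741/1680) = 26.17°, so cos θ_c = 0.8975 and tᵢ = 2h cos θ_c/V₁ = 0.1146 s.
At crossover x/V₁ = x/V₂ + tᵢ ⇒ x = tᵢ/(1/V₁ − 1/V₂) = 0.11458/(1.3495e-03 − 5.9524e-04) = 151.90 m.

151.9 m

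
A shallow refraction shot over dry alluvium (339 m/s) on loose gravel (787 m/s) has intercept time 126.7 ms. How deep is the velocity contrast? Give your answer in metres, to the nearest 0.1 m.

θ_c = arcsin(339/787) = 25.52°; cos θ_c = 0.9025.
tᵢ = 2h cos θ_c/V₁ ⇒ h = tᵢ·V₁/(2 cos θ_c) = 0.1267·339/(2·0.9025) = 23.80 m.

23.8 m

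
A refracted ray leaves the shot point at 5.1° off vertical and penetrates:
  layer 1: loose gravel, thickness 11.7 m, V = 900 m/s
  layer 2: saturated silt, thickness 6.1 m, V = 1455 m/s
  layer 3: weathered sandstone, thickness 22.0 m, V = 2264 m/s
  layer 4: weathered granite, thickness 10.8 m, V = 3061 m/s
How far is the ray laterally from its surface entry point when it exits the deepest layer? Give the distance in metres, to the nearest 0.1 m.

Apply Snell's law at each interface; in layer i the horizontal offset is hᵢ·tan θᵢ.
Layer 1: θ = 5.10°; offset = 11.7·tan 5.10° = 1.044 m.
Layer 2: sin θ = 1455·sin 5.1°/900 = 0.1437, θ = 8.26°; offset = 6.1·tan 8.26° = 0.886 m.
Layer 3: sin θ = 2264·sin 5.1°/900 = 0.2236, θ = 12.92°; offset = 22.0·tan 12.92° = 5.047 m.
Layer 4: sin θ = 3061·sin 5.1°/900 = 0.3023, θ = 17.60°; offset = 10.8·tan 17.60° = 3.426 m.
Total horizontal offset = 10.403 m.

10.4 m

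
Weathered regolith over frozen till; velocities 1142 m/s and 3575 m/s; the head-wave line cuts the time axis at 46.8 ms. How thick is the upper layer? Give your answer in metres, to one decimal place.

28.2 m

h = tᵢ·V₁·V₂ / (2·√(V₂²−V₁²)).
√(V₂²−V₁²) = √(3575² − 1142²) = 3387.7 m/s.
h = 0.0468 s × 1142 × 3575 / (2 × 3387.7) = 28.20 m.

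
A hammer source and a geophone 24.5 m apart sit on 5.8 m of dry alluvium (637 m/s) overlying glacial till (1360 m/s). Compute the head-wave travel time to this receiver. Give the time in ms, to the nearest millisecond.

34 ms

θ_c = arcsin(V₁/V₂) = arcsin(637/1360) = 27.93°, cos θ_c = 0.8835.
Intercept time tᵢ = 2h cos θ_c / V₁ = 2·5.8·0.8835/637 = 0.01609 s.
t = x/V₂ + tᵢ = 24.5/1360 + 0.01609 = 0.03410 s.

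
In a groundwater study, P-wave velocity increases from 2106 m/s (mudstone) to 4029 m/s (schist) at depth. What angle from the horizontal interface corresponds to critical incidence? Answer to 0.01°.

At critical incidence the refracted ray runs along the interface (θ₂ = 90°), so sin θ_c = V₁/V₂.
θ_c = arcsin(2106/4029) = arcsin 0.5227 = 31.51°.
Measured from the interface: 90° − 31.51° = 58.49°.

58.49°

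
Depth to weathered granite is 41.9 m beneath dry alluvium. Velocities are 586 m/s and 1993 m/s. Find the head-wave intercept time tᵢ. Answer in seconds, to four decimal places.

tᵢ = 2h·√(V₂²−V₁²)/(V₁V₂).
√(V₂²−V₁²) = √(1993²−586²) = 1904.9 m/s.
tᵢ = 2·41.9·1904.9/(586·1993) = 0.13668 s.

0.1367 s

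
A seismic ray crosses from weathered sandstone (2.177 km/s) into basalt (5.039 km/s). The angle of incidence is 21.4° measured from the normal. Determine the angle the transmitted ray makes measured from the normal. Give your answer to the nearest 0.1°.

57.6°

sin θ₁/V₁ = sin θ₂/V₂ ⇒ sin θ₂ = 5.039·sin 21.4°/2.177 = 5.039·0.3649/2.177 = 0.8446.
θ₂ = sin⁻¹(0.8446) = 57.63° (from vertical).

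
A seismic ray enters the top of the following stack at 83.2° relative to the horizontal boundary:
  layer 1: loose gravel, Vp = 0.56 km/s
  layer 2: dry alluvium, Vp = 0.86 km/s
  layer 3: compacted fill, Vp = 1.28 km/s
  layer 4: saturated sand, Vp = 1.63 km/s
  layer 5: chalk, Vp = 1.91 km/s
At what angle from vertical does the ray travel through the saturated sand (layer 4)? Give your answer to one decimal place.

20.2°

From the normal: θ₁ = 90° − 83.2° = 6.8°.
Ray parameter p = sin 6.8° / 0.56 = 2.1144e-01 s/km.
sin θ_4 = p·V_4 = 2.1144e-01 × 1.63 = 0.3446.
θ_4 = arcsin 0.3446 = 20.16°.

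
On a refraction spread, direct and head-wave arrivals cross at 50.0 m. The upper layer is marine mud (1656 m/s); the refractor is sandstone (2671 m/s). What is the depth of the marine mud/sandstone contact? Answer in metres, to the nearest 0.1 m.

12.1 m

h = (x_cross/2)·√((V₂−V₁)/(V₂+V₁)).
(V₂−V₁)/(V₂+V₁) = (2671−1656)/(2671+1656) = 0.2346; √ = 0.4843.
h = (50.0/2)·0.4843 = 12.11 m.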